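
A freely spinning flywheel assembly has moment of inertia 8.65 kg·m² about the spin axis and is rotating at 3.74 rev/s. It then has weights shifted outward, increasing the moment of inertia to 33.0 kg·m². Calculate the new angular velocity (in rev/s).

ω₂ ≈ 0.980 rev/s

Angular momentum about the spin axis is conserved since the torque about it is zero.
ω₂ = I₁ω₁ / I₂ = (8.650)(3.74 rev/s) / (33.00) = 0.9803 rev/s.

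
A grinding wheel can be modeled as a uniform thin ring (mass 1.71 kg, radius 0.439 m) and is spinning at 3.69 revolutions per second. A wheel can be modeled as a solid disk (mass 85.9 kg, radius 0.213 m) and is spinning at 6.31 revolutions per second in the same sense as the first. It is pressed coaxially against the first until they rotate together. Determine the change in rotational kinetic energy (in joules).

ΔKE ≈ -38.2 J

The coupling torques are internal; angular momentum about the shared axis is conserved.
Moments of inertia: I_A = (1.71)(0.439)² = 0.3296 kg·m²; I_B = ½(85.9)(0.213)² = 1.949 kg·m².
Taking A's sense as positive: L = (0.3296)(3.69) + (1.949)(6.31) = 13.51 kg·m²·rev/s.
Combined I = 0.3296 + 1.949 = 2.278 kg·m².
ω_f = L / I = 13.51 / 2.278 = 5.931 rev/s.
KE_i = ½ΣIω² = 1620 J; KE_f = ½(2.278)(37.27)² = 1582 J.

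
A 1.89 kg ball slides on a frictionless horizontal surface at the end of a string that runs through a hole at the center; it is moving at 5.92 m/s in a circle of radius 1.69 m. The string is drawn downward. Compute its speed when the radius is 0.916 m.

v₂ ≈ 10.9 m/s

Central (radial) force ⇒ zero torque about the center ⇒ m v r is constant.
v₂ = v₁ r₁ / r₂ = (5.92)(1.69) / (0.916) = 10.92 m/s.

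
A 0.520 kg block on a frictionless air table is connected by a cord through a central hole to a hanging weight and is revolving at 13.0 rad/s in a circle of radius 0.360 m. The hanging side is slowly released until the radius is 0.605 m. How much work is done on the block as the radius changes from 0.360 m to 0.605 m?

No torque about the axis ⇒ m r₁² ω₁ = m r₂² ω₂.
ω₂ = ω₁ (r₁/r₂)² = (13.0)(0.360/0.605)² = 4.603 rad/s.
W = ΔKE = ½m(v₂² − v₁²) = -3.678 J.

W ≈ -3.68 J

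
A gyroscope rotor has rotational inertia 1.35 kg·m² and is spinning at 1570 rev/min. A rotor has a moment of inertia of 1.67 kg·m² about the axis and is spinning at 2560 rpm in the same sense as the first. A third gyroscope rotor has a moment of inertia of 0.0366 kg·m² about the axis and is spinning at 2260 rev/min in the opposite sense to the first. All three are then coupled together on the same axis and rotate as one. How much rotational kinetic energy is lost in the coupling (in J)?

No external torque acts about the common axis, so total angular momentum is conserved.
Taking A's sense as positive: L = (1.350)(1570) + (1.670)(2560) − (0.03660)(2260) = 6312 kg·m²·rpm.
Combined I = 1.350 + 1.670 + 0.03660 = 3.057 kg·m².
ω_f = L / I = 6312 / 3.057 = 2065 rpm.
KE_i = ½ΣIω² = 79280 J; KE_f = ½(3.057)(216.2)² = 71470 J.

ΔKE lost ≈ 7810 J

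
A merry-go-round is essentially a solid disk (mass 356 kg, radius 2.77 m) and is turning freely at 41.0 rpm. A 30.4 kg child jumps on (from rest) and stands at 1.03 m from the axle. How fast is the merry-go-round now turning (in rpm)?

The added mass arrives with no angular momentum about the axle, and any external torque about the axle is negligible, so the system's angular momentum is conserved.
I_p = ½(356)(2.77)² = 1366 kg·m².
Added inertia Σmr² = (30.4)(1.03)² = 32.25 kg·m²; I_f = 1366 + 32.25 = 1398 kg·m².
ω_f = I_p ω_i / I_f = (1366)(41.0) / 1398 = 40.05 rpm.

ω_f ≈ 40.1 rpm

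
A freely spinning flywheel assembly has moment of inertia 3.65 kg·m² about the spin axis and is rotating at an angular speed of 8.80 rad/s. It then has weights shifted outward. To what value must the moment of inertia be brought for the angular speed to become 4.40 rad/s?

I₂ ≈ 7.30 kg·m²

With no external torque about the axis, L is conserved: I₁ω₁ = I₂ω₂.
I₂ = I₁ω₁ / ω₂ = (3.65)(8.80) / (4.40) = 7.300 kg·m².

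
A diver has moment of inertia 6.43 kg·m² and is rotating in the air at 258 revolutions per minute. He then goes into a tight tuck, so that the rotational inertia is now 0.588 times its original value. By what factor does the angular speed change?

No external torque acts about the spin axis, so angular momentum is conserved.
I₂ = 0.588 × 6.43 = 3.781 kg·m².
ω₂/ω₁ = I₁/I₂ = 6.430 / 3.781 = 1.701.

ω₂/ω₁ ≈ 1.70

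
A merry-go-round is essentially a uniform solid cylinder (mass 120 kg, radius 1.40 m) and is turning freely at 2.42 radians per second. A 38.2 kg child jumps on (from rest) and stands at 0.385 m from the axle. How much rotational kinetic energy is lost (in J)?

energy lost ≈ 15.8 J

The added mass arrives with no angular momentum about the axle, and any external torque about the axle is negligible, so the system's angular momentum is conserved.
I_p = ½(120)(1.40)² = 117.6 kg·m².
Added inertia Σmr² = (38.2)(0.385)² = 5.662 kg·m²; I_f = 117.6 + 5.662 = 123.3 kg·m².
ω_f = I_p ω_i / I_f = (117.6)(2.42) / 123.3 = 2.309 rad/s.
KE_i = ½(117.6)(2.420 rad/s)² = 344.4 J; KE_f = ½(123.3)(2.309)² = 328.5 J.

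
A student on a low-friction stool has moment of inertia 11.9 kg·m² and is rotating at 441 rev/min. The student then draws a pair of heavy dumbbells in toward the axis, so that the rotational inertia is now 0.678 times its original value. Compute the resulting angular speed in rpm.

ω₂ ≈ 650 rpm

Angular momentum about the spin axis is conserved since the torque about it is zero.
I₂ = 0.678 × 11.9 = 8.068 kg·m².
ω₂ = I₁ω₁ / I₂ = (11.90)(441 rpm) / (8.068) = 650.4 rpm.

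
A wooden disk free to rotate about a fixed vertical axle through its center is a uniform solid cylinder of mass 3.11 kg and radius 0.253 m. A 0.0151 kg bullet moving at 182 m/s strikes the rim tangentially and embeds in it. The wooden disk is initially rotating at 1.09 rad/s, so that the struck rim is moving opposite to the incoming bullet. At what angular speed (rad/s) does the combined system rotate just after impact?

About the axle the impulsive forces during the collision are internal, so angular momentum about that axis is conserved.
I_p = ½(3.11)(0.253)² = 0.09953 kg·m². Taking the sense of the bullet's angular momentum as positive, L_{bullet} = m v R = (0.0151)(182)(0.253) = 0.6953 kg·m²/s.
L_i = −I_p ω_p + m v R = −(0.09953)(1.09) + 0.6953 = 0.5868 kg·m²/s.
After sticking, I_f = I_p + m R² = 0.09953 + (0.0151)(0.253)² = 0.1005 kg·m².
ω_f = L_i / I_f = 0.5868 / 0.1005 = 5.839 rad/s.

|ω_f| ≈ 5.84 rad/s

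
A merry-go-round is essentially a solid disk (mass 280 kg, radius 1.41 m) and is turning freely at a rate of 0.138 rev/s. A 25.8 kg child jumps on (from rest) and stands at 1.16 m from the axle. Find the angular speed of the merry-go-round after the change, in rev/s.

No external torque acts about the axle; L_before = L_after.
I_p = ½(280)(1.41)² = 278.3 kg·m².
Added inertia Σmr² = (25.8)(1.16)² = 34.72 kg·m²; I_f = 278.3 + 34.72 = 313.1 kg·m².
ω_f = I_p ω_i / I_f = (278.3)(0.138) / 313.1 = 0.1227 rev/s.

ω_f ≈ 0.123 rev/s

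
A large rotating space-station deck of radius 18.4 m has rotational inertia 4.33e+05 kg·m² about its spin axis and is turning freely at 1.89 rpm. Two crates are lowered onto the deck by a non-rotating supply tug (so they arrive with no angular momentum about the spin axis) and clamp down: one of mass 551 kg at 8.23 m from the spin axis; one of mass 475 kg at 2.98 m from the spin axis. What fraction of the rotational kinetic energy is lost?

fraction ≈ 0.0875

No external torque acts about the spin axis; L_before = L_after.
Added inertia Σmr² = (551)(8.23)² + (475)(2.98)² = 41540 kg·m²; I_f = 4.330e+05 + 41540 = 4.745e+05 kg·m².
ω_f = I_p ω_i / I_f = (4.330e+05)(1.89) / 4.745e+05 = 1.725 rpm.
KE_i = ½(4.330e+05)(0.1979 rad/s)² = 8481 J; KE_f = ½(4.745e+05)(0.1806)² = 7738 J.
Fraction lost = 0.08754.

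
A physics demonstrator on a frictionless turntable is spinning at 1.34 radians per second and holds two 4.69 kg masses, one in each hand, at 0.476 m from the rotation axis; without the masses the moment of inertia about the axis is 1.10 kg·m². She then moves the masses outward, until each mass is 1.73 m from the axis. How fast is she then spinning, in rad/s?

ω₂ ≈ 0.148 rad/s

No external torque acts about the spin axis, so angular momentum is conserved.
I₁ = 1.10 + 2(4.69)(0.476)² = 3.225 kg·m²; I₂ = 1.10 + 2(4.69)(1.73)² = 29.17 kg·m².
ω₂ = I₁ω₁ / I₂ = (3.225)(1.34 rad/s) / (29.17) = 0.1481 rad/s.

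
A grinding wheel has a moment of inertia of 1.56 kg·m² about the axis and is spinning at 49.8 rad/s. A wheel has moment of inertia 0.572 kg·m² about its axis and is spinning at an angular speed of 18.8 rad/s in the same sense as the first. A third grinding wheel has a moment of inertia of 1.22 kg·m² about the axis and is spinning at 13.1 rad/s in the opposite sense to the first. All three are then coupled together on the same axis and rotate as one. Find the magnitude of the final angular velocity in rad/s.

The coupling torques are internal; angular momentum about the shared axis is conserved.
Taking A's sense as positive: L = (1.560)(49.8) + (0.5720)(18.8) − (1.220)(13.1) = 72.46 kg·m²·rad/s.
Combined I = 1.560 + 0.5720 + 1.220 = 3.352 kg·m².
ω_f = L / I = 72.46 / 3.352 = 21.62 rad/s.

|ω_f| ≈ 21.6 rad/s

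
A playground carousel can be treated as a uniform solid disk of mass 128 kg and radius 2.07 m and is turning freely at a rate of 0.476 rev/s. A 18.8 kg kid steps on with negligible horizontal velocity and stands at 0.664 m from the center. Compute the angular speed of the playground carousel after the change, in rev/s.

The added mass arrives with no angular momentum about the center, and any external torque about the center is negligible, so the system's angular momentum is conserved.
I_p = ½(128)(2.07)² = 274.2 kg·m².
Added inertia Σmr² = (18.8)(0.664)² = 8.289 kg·m²; I_f = 274.2 + 8.289 = 282.5 kg·m².
ω_f = I_p ω_i / I_f = (274.2)(0.476) / 282.5 = 0.4620 rev/s.

ω_f ≈ 0.462 rev/s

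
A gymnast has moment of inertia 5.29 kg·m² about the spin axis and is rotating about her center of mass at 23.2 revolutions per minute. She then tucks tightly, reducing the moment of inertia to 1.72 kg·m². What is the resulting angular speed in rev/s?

ω₂ ≈ 1.19 rev/s

No external torque acts about the spin axis, so angular momentum is conserved.
ω₂ = I₁ω₁ / I₂ = (5.290)(23.2 rpm) / (1.720) = 71.35 rpm = 1.189 rev/s.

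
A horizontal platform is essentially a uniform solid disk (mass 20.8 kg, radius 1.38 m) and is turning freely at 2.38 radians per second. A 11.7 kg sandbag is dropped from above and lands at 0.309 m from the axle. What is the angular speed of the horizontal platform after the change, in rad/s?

The added mass arrives with no angular momentum about the axle, and any external torque about the axle is negligible, so the system's angular momentum is conserved.
I_p = ½(20.8)(1.38)² = 19.81 kg·m².
Added inertia Σmr² = (11.7)(0.309)² = 1.117 kg·m²; I_f = 19.81 + 1.117 = 20.92 kg·m².
ω_f = I_p ω_i / I_f = (19.81)(2.38) / 20.92 = 2.253 rad/s.

ω_f ≈ 2.25 rad/s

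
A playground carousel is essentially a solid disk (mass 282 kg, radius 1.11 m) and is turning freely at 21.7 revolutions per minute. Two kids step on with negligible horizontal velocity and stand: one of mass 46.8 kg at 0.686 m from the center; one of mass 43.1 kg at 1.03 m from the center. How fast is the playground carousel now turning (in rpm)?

No external torque acts about the center; L_before = L_after.
I_p = ½(282)(1.11)² = 173.7 kg·m².
Added inertia Σmr² = (46.8)(0.686)² + (43.1)(1.03)² = 67.75 kg·m²; I_f = 173.7 + 67.75 = 241.5 kg·m².
ω_f = I_p ω_i / I_f = (173.7)(21.7) / 241.5 = 15.61 rpm.

ω_f ≈ 15.6 rpm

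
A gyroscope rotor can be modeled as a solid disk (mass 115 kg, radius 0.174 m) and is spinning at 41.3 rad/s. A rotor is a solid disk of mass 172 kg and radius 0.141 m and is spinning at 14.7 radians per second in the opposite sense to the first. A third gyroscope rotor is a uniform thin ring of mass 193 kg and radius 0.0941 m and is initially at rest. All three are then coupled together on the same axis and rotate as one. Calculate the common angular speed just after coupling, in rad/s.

No external torque acts about the common axis, so total angular momentum is conserved.
Moments of inertia: I_A = ½(115)(0.174)² = 1.741 kg·m²; I_B = ½(172)(0.141)² = 1.710 kg·m²; I_C = (193)(0.0941)² = 1.709 kg·m².
Taking A's sense as positive: L = (1.741)(41.3) − (1.710)(14.7) = 46.76 kg·m²·rad/s.
Combined I = 1.741 + 1.710 + 1.709 = 5.160 kg·m².
ω_f = L / I = 46.76 / 5.160 = 9.064 rad/s.

|ω_f| ≈ 9.06 rad/s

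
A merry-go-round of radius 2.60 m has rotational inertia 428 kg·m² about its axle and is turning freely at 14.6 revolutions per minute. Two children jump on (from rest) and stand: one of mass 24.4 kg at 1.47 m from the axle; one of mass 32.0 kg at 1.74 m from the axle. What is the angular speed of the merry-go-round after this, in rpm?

No external torque acts about the axle; L_before = L_after.
Added inertia Σmr² = (24.4)(1.47)² + (32.0)(1.74)² = 149.6 kg·m²; I_f = 428.0 + 149.6 = 577.6 kg·m².
ω_f = I_p ω_i / I_f = (428.0)(14.6) / 577.6 = 10.82 rpm.

ω_f ≈ 10.8 rpm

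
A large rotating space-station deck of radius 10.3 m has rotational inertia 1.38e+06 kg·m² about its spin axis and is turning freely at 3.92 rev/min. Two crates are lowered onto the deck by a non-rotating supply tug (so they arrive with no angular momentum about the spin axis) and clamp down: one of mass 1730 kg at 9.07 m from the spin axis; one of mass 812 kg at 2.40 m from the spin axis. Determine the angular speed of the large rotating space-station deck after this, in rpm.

ω_f ≈ 3.54 rpm

The added mass arrives with no angular momentum about the spin axis, and any external torque about the spin axis is negligible, so the system's angular momentum is conserved.
Added inertia Σmr² = (1730)(9.07)² + (812)(2.40)² = 1.470e+05 kg·m²; I_f = 1.380e+06 + 1.470e+05 = 1.527e+06 kg·m².
ω_f = I_p ω_i / I_f = (1.380e+06)(3.92) / 1.527e+06 = 3.543 rpm.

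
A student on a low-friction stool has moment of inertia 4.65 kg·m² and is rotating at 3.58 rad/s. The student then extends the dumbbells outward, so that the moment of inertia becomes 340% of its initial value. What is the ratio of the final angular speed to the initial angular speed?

With no external torque about the axis, L is conserved: I₁ω₁ = I₂ω₂.
I₂ = 3.40 × 4.65 = 15.81 kg·m².
ω₂/ω₁ = I₁/I₂ = 4.650 / 15.81 = 0.2941.

ω₂/ω₁ ≈ 0.294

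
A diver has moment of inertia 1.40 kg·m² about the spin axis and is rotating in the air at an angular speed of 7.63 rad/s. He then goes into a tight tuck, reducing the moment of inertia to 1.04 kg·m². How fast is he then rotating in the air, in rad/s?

ω₂ ≈ 10.3 rad/s

With no external torque about the axis, L is conserved: I₁ω₁ = I₂ω₂.
ω₂ = I₁ω₁ / I₂ = (1.400)(7.63 rad/s) / (1.040) = 10.27 rad/s.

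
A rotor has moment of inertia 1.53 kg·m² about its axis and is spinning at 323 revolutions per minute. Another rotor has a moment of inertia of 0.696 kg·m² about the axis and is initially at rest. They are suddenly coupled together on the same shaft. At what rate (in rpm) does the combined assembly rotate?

The coupling torques are internal; angular momentum about the shared axis is conserved.
Taking A's sense as positive: L = (1.530)(323) = 494.2 kg·m²·rpm.
Combined I = 1.530 + 0.6960 = 2.226 kg·m².
ω_f = L / I = 494.2 / 2.226 = 222.0 rpm.

|ω_f| ≈ 222 rpm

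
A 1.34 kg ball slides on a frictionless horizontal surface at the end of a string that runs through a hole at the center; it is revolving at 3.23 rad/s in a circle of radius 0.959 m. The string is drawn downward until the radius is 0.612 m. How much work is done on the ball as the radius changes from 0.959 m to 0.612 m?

W ≈ 9.36 J

The constraining force is radial, so m r² ω about the center is conserved.
ω₂ = ω₁ (r₁/r₂)² = (3.23)(0.959/0.612)² = 7.931 rad/s.
W = ΔKE = ½m(v₂² − v₁²) = 9.357 J.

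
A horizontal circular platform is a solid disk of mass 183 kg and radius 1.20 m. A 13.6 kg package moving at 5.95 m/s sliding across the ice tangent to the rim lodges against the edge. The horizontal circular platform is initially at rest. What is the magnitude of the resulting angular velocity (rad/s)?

About the central axle the impulsive forces during the collision are internal, so angular momentum about that axis is conserved.
I_p = ½(183)(1.20)² = 131.8 kg·m². Taking the sense of the package's angular momentum as positive, L_{package} = m v R = (13.6)(5.95)(1.20) = 97.10 kg·m²/s.
L_i = 0 + 97.10 = 97.10 kg·m²/s.
After sticking, I_f = I_p + m R² = 131.8 + (13.6)(1.20)² = 151.3 kg·m².
ω_f = L_i / I_f = 97.10 / 151.3 = 0.6416 rad/s.

|ω_f| ≈ 0.642 rad/s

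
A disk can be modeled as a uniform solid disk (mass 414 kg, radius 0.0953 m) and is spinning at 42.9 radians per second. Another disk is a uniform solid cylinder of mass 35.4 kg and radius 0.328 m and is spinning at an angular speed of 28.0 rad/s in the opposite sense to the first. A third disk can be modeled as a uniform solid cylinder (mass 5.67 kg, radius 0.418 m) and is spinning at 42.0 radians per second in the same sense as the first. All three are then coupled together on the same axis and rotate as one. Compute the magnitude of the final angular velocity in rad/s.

|ω_f| ≈ 11.2 rad/s

The coupling torques are internal; angular momentum about the shared axis is conserved.
Moments of inertia: I_A = ½(414)(0.0953)² = 1.880 kg·m²; I_B = ½(35.4)(0.328)² = 1.904 kg·m²; I_C = ½(5.67)(0.418)² = 0.4953 kg·m².
Taking A's sense as positive: L = (1.880)(42.9) − (1.904)(28.0) + (0.4953)(42.0) = 48.14 kg·m²·rad/s.
Combined I = 1.880 + 1.904 + 0.4953 = 4.280 kg·m².
ω_f = L / I = 48.14 / 4.280 = 11.25 rad/s.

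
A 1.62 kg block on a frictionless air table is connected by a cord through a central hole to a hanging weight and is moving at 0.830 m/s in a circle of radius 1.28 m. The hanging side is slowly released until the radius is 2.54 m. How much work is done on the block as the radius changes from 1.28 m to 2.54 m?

The only horizontal force on the mass is along the cord (radial), so it exerts no torque about the hole and angular momentum m v r is conserved.
v₂ = v₁ r₁ / r₂ = (0.830)(1.28) / (2.54) = 0.4183 m/s.
W = ΔKE = ½m(v₂² − v₁²) = -0.4163 J.

W ≈ -0.416 J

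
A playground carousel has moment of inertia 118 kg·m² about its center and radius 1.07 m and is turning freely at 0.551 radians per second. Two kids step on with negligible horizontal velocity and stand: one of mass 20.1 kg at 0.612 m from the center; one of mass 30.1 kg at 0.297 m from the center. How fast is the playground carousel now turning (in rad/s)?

ω_f ≈ 0.507 rad/s

No external torque acts about the center; L_before = L_after.
Added inertia Σmr² = (20.1)(0.612)² + (30.1)(0.297)² = 10.18 kg·m²; I_f = 118.0 + 10.18 = 128.2 kg·m².
ω_f = I_p ω_i / I_f = (118.0)(0.551) / 128.2 = 0.5072 rad/s.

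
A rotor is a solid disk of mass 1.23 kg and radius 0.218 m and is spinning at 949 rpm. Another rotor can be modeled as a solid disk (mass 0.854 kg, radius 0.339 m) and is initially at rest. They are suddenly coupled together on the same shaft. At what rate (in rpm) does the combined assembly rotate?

No external torque acts about the common axis, so total angular momentum is conserved.
Moments of inertia: I_A = ½(1.23)(0.218)² = 0.02923 kg·m²; I_B = ½(0.854)(0.339)² = 0.04907 kg·m².
Taking A's sense as positive: L = (0.02923)(949) = 27.74 kg·m²·rpm.
Combined I = 0.02923 + 0.04907 = 0.07830 kg·m².
ω_f = L / I = 27.74 / 0.07830 = 354.2 rpm.

|ω_f| ≈ 354 rpm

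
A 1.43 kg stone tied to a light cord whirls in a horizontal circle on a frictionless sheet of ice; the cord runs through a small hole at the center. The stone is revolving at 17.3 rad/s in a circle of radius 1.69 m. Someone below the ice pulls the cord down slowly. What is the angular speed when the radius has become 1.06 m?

ω₂ ≈ 44.0 rad/s

The constraining force is radial, so m r² ω about the center is conserved.
ω₂ = ω₁ (r₁/r₂)² = (17.3)(1.69/1.06)² = 43.98 rad/s.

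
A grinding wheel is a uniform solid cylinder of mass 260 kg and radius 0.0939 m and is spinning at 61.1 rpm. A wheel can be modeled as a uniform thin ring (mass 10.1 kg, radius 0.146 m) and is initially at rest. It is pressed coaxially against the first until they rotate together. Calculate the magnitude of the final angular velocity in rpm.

|ω_f| ≈ 51.4 rpm

The coupling torques are internal; angular momentum about the shared axis is conserved.
Moments of inertia: I_A = ½(260)(0.0939)² = 1.146 kg·m²; I_B = (10.1)(0.146)² = 0.2153 kg·m².
Taking A's sense as positive: L = (1.146)(61.1) = 70.04 kg·m²·rpm.
Combined I = 1.146 + 0.2153 = 1.362 kg·m².
ω_f = L / I = 70.04 / 1.362 = 51.44 rpm.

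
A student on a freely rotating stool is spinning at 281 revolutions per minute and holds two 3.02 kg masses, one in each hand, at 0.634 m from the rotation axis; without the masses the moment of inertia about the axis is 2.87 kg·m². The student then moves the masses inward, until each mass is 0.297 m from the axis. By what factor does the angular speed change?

No external torque acts about the spin axis, so angular momentum is conserved.
I₁ = 2.87 + 2(3.02)(0.634)² = 5.298 kg·m²; I₂ = 2.87 + 2(3.02)(0.297)² = 3.403 kg·m².
ω₂/ω₁ = I₁/I₂ = 5.298 / 3.403 = 1.557.

ω₂/ω₁ ≈ 1.56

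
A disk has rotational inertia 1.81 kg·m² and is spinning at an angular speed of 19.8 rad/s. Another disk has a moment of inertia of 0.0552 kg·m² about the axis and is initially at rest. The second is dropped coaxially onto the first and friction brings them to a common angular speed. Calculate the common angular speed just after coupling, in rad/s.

|ω_f| ≈ 19.2 rad/s

The coupling torques are internal; angular momentum about the shared axis is conserved.
Taking A's sense as positive: L = (1.810)(19.8) = 35.84 kg·m²·rad/s.
Combined I = 1.810 + 0.05520 = 1.865 kg·m².
ω_f = L / I = 35.84 / 1.865 = 19.21 rad/s.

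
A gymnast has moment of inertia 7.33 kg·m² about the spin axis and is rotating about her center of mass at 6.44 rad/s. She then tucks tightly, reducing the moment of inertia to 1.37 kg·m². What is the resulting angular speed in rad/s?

Angular momentum about the spin axis is conserved since the torque about it is zero.
ω₂ = I₁ω₁ / I₂ = (7.330)(6.44 rad/s) / (1.370) = 34.46 rad/s.

ω₂ ≈ 34.5 rad/s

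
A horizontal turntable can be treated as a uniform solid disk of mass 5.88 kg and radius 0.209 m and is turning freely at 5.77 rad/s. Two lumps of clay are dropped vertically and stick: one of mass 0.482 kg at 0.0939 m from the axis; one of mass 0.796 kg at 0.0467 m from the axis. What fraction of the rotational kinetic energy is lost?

fraction ≈ 0.0445

The added mass arrives with no angular momentum about the axis, and any external torque about the axis is negligible, so the system's angular momentum is conserved.
I_p = ½(5.88)(0.209)² = 0.1284 kg·m².
Added inertia Σmr² = (0.482)(0.0939)² + (0.796)(0.0467)² = 0.005986 kg·m²; I_f = 0.1284 + 0.005986 = 0.1344 kg·m².
ω_f = I_p ω_i / I_f = (0.1284)(5.77) / 0.1344 = 5.513 rad/s.
KE_i = ½(0.1284)(5.770 rad/s)² = 2.138 J; KE_f = ½(0.1344)(5.513)² = 2.043 J.
Fraction lost = 0.04454.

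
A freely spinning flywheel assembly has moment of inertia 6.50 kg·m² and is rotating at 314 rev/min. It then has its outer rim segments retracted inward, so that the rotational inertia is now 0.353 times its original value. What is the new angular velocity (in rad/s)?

ω₂ ≈ 93.2 rad/s

No external torque acts about the spin axis, so angular momentum is conserved.
I₂ = 0.353 × 6.50 = 2.294 kg·m².
ω₂ = I₁ω₁ / I₂ = (6.500)(314 rpm) / (2.294) = 889.5 rpm = 93.15 rad/s.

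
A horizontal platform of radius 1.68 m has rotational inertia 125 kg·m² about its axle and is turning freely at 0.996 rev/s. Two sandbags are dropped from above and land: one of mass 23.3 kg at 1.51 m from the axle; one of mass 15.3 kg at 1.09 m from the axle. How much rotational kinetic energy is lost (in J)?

energy lost ≈ 889 J

The added mass arrives with no angular momentum about the axle, and any external torque about the axle is negligible, so the system's angular momentum is conserved.
Added inertia Σmr² = (23.3)(1.51)² + (15.3)(1.09)² = 71.30 kg·m²; I_f = 125.0 + 71.30 = 196.3 kg·m².
ω_f = I_p ω_i / I_f = (125.0)(0.996) / 196.3 = 0.6342 rev/s.
KE_i = ½(125.0)(6.258 rad/s)² = 2448 J; KE_f = ½(196.3)(3.985)² = 1559 J.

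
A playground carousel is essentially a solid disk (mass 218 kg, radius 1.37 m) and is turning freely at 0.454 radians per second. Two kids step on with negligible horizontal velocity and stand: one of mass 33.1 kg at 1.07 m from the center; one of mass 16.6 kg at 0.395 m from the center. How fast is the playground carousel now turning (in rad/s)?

No external torque acts about the center; L_before = L_after.
I_p = ½(218)(1.37)² = 204.6 kg·m².
Added inertia Σmr² = (33.1)(1.07)² + (16.6)(0.395)² = 40.49 kg·m²; I_f = 204.6 + 40.49 = 245.1 kg·m².
ω_f = I_p ω_i / I_f = (204.6)(0.454) / 245.1 = 0.3790 rad/s.

ω_f ≈ 0.379 rad/s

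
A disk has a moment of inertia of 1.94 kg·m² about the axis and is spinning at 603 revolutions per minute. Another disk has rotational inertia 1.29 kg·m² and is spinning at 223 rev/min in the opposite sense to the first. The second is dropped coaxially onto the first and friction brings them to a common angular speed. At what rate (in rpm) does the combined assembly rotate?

|ω_f| ≈ 273 rpm

No external torque acts about the common axis, so total angular momentum is conserved.
Taking A's sense as positive: L = (1.940)(603) − (1.290)(223) = 882.1 kg·m²·rpm.
Combined I = 1.940 + 1.290 = 3.230 kg·m².
ω_f = L / I = 882.1 / 3.230 = 273.1 rpm.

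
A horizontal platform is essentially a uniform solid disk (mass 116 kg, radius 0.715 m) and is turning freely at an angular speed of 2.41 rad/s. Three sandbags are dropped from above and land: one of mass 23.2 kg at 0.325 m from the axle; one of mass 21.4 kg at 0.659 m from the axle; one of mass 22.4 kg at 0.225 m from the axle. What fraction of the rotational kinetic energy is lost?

fraction ≈ 0.303

The added mass arrives with no angular momentum about the axle, and any external torque about the axle is negligible, so the system's angular momentum is conserved.
I_p = ½(116)(0.715)² = 29.65 kg·m².
Added inertia Σmr² = (23.2)(0.325)² + (21.4)(0.659)² + (22.4)(0.225)² = 12.88 kg·m²; I_f = 29.65 + 12.88 = 42.53 kg·m².
ω_f = I_p ω_i / I_f = (29.65)(2.41) / 42.53 = 1.680 rad/s.
KE_i = ½(29.65)(2.410 rad/s)² = 86.11 J; KE_f = ½(42.53)(1.680)² = 60.03 J.
Fraction lost = 0.3028.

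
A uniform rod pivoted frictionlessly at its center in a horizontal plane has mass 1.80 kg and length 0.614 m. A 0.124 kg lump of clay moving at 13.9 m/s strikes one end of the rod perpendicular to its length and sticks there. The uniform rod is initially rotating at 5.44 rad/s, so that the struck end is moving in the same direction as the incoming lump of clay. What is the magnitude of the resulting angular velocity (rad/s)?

The axle reaction passes through the pivot and exerts no torque about it; angular momentum about the pivot is conserved through the impact.
I_p = (1/12)(1.80)(0.614)² = 0.05655 kg·m². Taking the sense of the lump of clay's angular momentum as positive, L_{lump} = m v R = (0.124)(13.9)(0.614/2) = 0.5291 kg·m²/s.
L_i = +I_p ω_p + m v R = +(0.05655)(5.44) + 0.5291 = 0.8368 kg·m²/s.
After sticking, I_f = I_p + m R² = 0.05655 + (0.124)(0.614/2)² = 0.06824 kg·m².
ω_f = L_i / I_f = 0.8368 / 0.06824 = 12.26 rad/s.

|ω_f| ≈ 12.3 rad/s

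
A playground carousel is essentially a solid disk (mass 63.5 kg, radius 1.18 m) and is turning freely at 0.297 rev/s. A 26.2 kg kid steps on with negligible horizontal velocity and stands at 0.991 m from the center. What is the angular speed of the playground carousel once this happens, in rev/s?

No external torque acts about the center; L_before = L_after.
I_p = ½(63.5)(1.18)² = 44.21 kg·m².
Added inertia Σmr² = (26.2)(0.991)² = 25.73 kg·m²; I_f = 44.21 + 25.73 = 69.94 kg·m².
ω_f = I_p ω_i / I_f = (44.21)(0.297) / 69.94 = 0.1877 rev/s.

ω_f ≈ 0.188 rev/s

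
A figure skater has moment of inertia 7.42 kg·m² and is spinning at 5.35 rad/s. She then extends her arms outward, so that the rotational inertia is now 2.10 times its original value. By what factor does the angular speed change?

ω₂/ω₁ ≈ 0.476

No external torque acts about the spin axis, so angular momentum is conserved.
I₂ = 2.10 × 7.42 = 15.58 kg·m².
ω₂/ω₁ = I₁/I₂ = 7.420 / 15.58 = 0.4762.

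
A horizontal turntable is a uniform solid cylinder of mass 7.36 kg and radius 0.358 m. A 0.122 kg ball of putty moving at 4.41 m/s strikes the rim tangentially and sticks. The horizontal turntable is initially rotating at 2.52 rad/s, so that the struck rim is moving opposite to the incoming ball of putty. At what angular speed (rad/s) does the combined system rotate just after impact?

About the axle the impulsive forces during the collision are internal, so angular momentum about that axis is conserved.
I_p = ½(7.36)(0.358)² = 0.4716 kg·m². Taking the sense of the ball of putty's angular momentum as positive, L_{ball} = m v R = (0.122)(4.41)(0.358) = 0.1926 kg·m²/s.
L_i = −I_p ω_p + m v R = −(0.4716)(2.52) + 0.1926 = -0.9959 kg·m²/s.
After sticking, I_f = I_p + m R² = 0.4716 + (0.122)(0.358)² = 0.4873 kg·m².
ω_f = L_i / I_f = -0.9959 / 0.4873 = -2.044 rad/s.

|ω_f| ≈ 2.04 rad/s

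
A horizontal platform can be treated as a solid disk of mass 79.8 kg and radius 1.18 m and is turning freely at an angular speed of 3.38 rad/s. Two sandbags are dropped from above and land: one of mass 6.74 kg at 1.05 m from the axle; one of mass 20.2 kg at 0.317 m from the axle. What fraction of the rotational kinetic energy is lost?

The added mass arrives with no angular momentum about the axle, and any external torque about the axle is negligible, so the system's angular momentum is conserved.
I_p = ½(79.8)(1.18)² = 55.56 kg·m².
Added inertia Σmr² = (6.74)(1.05)² + (20.2)(0.317)² = 9.461 kg·m²; I_f = 55.56 + 9.461 = 65.02 kg·m².
ω_f = I_p ω_i / I_f = (55.56)(3.38) / 65.02 = 2.888 rad/s.
KE_i = ½(55.56)(3.380 rad/s)² = 317.4 J; KE_f = ½(65.02)(2.888)² = 271.2 J.
Fraction lost = 0.1455.

fraction ≈ 0.146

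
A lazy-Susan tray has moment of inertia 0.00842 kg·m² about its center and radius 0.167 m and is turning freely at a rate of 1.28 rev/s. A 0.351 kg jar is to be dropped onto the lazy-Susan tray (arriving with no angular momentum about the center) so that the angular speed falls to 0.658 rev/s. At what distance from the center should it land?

The added mass arrives with no angular momentum about the center, and any external torque about the center is negligible, so the system's angular momentum is conserved.
I_p ω_i = (I_p + m r²) ω_f ⇒ m r² = I_p(ω_i/ω_f − 1) = 0.008420(1.28/0.658 − 1) = 0.007959 kg·m².
r = √(0.007959/0.351) = 0.1506 m.

r ≈ 0.151 m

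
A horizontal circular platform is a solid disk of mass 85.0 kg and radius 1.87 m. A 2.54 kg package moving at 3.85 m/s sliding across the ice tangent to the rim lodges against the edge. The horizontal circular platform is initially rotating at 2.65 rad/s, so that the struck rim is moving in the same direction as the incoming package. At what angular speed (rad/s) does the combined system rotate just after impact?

|ω_f| ≈ 2.62 rad/s

About the central axle the impulsive forces during the collision are internal, so angular momentum about that axis is conserved.
I_p = ½(85.0)(1.87)² = 148.6 kg·m². Taking the sense of the package's angular momentum as positive, L_{package} = m v R = (2.54)(3.85)(1.87) = 18.29 kg·m²/s.
L_i = +I_p ω_p + m v R = +(148.6)(2.65) + 18.29 = 412.1 kg·m²/s.
After sticking, I_f = I_p + m R² = 148.6 + (2.54)(1.87)² = 157.5 kg·m².
ω_f = L_i / I_f = 412.1 / 157.5 = 2.617 rad/s.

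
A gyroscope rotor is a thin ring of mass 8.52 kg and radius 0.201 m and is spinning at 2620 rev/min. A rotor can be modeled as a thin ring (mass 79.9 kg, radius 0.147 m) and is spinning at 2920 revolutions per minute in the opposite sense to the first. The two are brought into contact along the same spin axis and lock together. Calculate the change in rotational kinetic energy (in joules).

ΔKE ≈ -48300 J

No external torque acts about the common axis, so total angular momentum is conserved.
Moments of inertia: I_A = (8.52)(0.201)² = 0.3442 kg·m²; I_B = (79.9)(0.147)² = 1.727 kg·m².
Taking A's sense as positive: L = (0.3442)(2620) − (1.727)(2920) = -4140 kg·m²·rpm.
Combined I = 0.3442 + 1.727 = 2.071 kg·m².
ω_f = L / I = -4140 / 2.071 = -1999 rpm.
KE_i = ½ΣIω² = 93670 J; KE_f = ½(2.071)(209.3)² = 45380 J.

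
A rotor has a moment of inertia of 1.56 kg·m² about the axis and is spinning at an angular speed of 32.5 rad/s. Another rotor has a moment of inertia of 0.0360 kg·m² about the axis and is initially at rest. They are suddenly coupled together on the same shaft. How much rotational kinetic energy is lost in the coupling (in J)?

No external torque acts about the common axis, so total angular momentum is conserved.
Taking A's sense as positive: L = (1.560)(32.5) = 50.70 kg·m²·rad/s.
Combined I = 1.560 + 0.03600 = 1.596 kg·m².
ω_f = L / I = 50.70 / 1.596 = 31.77 rad/s.
KE_i = ½ΣIω² = 823.9 J; KE_f = ½(1.596)(31.77)² = 805.3 J.

ΔKE lost ≈ 18.6 J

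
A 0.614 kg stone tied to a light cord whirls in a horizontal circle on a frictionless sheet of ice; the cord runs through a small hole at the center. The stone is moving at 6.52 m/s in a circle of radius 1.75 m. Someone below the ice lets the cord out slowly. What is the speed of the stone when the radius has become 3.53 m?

v₂ ≈ 3.23 m/s

The only horizontal force on the mass is along the cord (radial), so it exerts no torque about the hole and angular momentum m v r is conserved.
v₂ = v₁ r₁ / r₂ = (6.52)(1.75) / (3.53) = 3.232 m/s.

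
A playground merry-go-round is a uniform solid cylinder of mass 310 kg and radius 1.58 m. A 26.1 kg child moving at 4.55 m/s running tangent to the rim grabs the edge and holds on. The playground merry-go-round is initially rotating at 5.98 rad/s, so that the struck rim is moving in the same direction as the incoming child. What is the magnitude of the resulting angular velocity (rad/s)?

|ω_f| ≈ 5.53 rad/s

The axle reaction passes through the axle and exerts no torque about it; angular momentum about the axle is conserved through the impact.
I_p = ½(310)(1.58)² = 386.9 kg·m². Taking the sense of the child's angular momentum as positive, L_{child} = m v R = (26.1)(4.55)(1.58) = 187.6 kg·m²/s.
L_i = +I_p ω_p + m v R = +(386.9)(5.98) + 187.6 = 2502 kg·m²/s.
After sticking, I_f = I_p + m R² = 386.9 + (26.1)(1.58)² = 452.1 kg·m².
ω_f = L_i / I_f = 2502 / 452.1 = 5.533 rad/s.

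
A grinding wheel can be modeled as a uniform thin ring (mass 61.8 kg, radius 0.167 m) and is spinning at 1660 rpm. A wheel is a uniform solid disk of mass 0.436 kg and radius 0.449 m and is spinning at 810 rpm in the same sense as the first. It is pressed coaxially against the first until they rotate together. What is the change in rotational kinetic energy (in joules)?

ΔKE ≈ -170 J

The coupling torques are internal; angular momentum about the shared axis is conserved.
Moments of inertia: I_A = (61.8)(0.167)² = 1.724 kg·m²; I_B = ½(0.436)(0.449)² = 0.04395 kg·m².
Taking A's sense as positive: L = (1.724)(1660) + (0.04395)(810) = 2897 kg·m²·rpm.
Combined I = 1.724 + 0.04395 = 1.767 kg·m².
ω_f = L / I = 2897 / 1.767 = 1639 rpm.
KE_i = ½ΣIω² = 26200 J; KE_f = ½(1.767)(171.6)² = 26030 J.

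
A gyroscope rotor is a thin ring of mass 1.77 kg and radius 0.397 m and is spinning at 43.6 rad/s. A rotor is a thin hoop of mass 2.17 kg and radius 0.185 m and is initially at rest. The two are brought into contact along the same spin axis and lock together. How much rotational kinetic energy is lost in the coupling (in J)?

No external torque acts about the common axis, so total angular momentum is conserved.
Moments of inertia: I_A = (1.77)(0.397)² = 0.2790 kg·m²; I_B = (2.17)(0.185)² = 0.07427 kg·m².
Taking A's sense as positive: L = (0.2790)(43.6) = 12.16 kg·m²·rad/s.
Combined I = 0.2790 + 0.07427 = 0.3532 kg·m².
ω_f = L / I = 12.16 / 0.3532 = 34.43 rad/s.
KE_i = ½ΣIω² = 265.2 J; KE_f = ½(0.3532)(34.43)² = 209.4 J.

ΔKE lost ≈ 55.7 J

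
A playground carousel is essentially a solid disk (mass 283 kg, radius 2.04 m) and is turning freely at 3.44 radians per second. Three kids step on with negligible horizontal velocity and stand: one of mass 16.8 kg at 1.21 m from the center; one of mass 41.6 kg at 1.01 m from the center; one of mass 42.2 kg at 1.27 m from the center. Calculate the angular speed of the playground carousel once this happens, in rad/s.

ω_f ≈ 2.80 rad/s

No external torque acts about the center; L_before = L_after.
I_p = ½(283)(2.04)² = 588.9 kg·m².
Added inertia Σmr² = (16.8)(1.21)² + (41.6)(1.01)² + (42.2)(1.27)² = 135.1 kg·m²; I_f = 588.9 + 135.1 = 724.0 kg·m².
ω_f = I_p ω_i / I_f = (588.9)(3.44) / 724.0 = 2.798 rad/s.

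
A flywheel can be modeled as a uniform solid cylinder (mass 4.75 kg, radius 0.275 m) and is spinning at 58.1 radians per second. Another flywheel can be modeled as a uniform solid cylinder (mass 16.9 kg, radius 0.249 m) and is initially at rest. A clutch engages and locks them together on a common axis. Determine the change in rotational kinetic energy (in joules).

ΔKE ≈ -226 J

No external torque acts about the common axis, so total angular momentum is conserved.
Moments of inertia: I_A = ½(4.75)(0.275)² = 0.1796 kg·m²; I_B = ½(16.9)(0.249)² = 0.5239 kg·m².
Taking A's sense as positive: L = (0.1796)(58.1) = 10.44 kg·m²·rad/s.
Combined I = 0.1796 + 0.5239 = 0.7035 kg·m².
ω_f = L / I = 10.44 / 0.7035 = 14.83 rad/s.
KE_i = ½ΣIω² = 303.1 J; KE_f = ½(0.7035)(14.83)² = 77.39 J.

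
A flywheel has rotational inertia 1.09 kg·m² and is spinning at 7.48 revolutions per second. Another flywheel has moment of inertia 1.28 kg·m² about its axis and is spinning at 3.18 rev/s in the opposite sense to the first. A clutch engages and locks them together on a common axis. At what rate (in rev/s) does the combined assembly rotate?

The coupling torques are internal; angular momentum about the shared axis is conserved.
Taking A's sense as positive: L = (1.090)(7.48) − (1.280)(3.18) = 4.083 kg·m²·rev/s.
Combined I = 1.090 + 1.280 = 2.370 kg·m².
ω_f = L / I = 4.083 / 2.370 = 1.723 rev/s.

|ω_f| ≈ 1.72 rev/s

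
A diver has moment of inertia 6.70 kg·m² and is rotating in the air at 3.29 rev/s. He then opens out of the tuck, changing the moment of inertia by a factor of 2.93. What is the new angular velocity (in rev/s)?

With no external torque about the axis, L is conserved: I₁ω₁ = I₂ω₂.
I₂ = 2.93 × 6.70 = 19.63 kg·m².
ω₂ = I₁ω₁ / I₂ = (6.700)(3.29 rev/s) / (19.63) = 1.123 rev/s.

ω₂ ≈ 1.12 rev/s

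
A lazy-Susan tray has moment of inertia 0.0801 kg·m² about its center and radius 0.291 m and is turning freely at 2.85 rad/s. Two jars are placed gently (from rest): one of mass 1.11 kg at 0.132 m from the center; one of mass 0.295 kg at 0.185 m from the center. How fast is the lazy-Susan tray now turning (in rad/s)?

No external torque acts about the center; L_before = L_after.
Added inertia Σmr² = (1.11)(0.132)² + (0.295)(0.185)² = 0.02944 kg·m²; I_f = 0.08010 + 0.02944 = 0.1095 kg·m².
ω_f = I_p ω_i / I_f = (0.08010)(2.85) / 0.1095 = 2.084 rad/s.

ω_f ≈ 2.08 rad/s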